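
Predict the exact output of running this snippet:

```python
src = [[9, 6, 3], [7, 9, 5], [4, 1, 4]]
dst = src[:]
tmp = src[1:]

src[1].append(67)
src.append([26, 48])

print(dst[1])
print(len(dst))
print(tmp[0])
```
[7, 9, 5, 67]
3
[7, 9, 5, 67]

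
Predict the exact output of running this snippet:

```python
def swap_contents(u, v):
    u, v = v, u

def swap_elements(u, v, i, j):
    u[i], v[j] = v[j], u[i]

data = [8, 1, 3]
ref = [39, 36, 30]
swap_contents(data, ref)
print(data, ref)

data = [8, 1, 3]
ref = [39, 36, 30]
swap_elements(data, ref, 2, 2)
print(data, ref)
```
[8, 1, 3] [39, 36, 30]
[8, 1, 30] [39, 36, 3]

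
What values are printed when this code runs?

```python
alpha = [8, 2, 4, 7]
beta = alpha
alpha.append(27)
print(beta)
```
[8, 2, 4, 7, 27]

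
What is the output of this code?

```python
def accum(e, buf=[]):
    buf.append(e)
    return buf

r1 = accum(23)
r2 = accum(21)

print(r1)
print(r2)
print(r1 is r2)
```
[23, 21]
[23, 21]
True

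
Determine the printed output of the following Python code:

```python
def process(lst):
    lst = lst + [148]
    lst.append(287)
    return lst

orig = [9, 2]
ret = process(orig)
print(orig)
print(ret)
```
[9, 2]
[9, 2, 148, 287]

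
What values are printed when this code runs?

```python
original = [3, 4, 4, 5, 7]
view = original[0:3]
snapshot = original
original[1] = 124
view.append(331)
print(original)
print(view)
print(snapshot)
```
[3, 124, 4, 5, 7]
[3, 4, 4, 331]
[3, 124, 4, 5, 7]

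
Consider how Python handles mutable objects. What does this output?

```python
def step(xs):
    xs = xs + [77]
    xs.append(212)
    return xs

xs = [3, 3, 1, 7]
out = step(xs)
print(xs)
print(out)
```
[3, 3, 1, 7]
[3, 3, 1, 7, 77, 212]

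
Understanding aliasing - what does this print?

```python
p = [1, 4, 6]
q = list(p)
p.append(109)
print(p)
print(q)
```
[1, 4, 6, 109]
[1, 4, 6]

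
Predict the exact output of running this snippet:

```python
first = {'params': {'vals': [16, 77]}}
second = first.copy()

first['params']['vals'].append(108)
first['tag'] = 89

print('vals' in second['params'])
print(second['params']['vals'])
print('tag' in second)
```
True
[16, 77, 108]
False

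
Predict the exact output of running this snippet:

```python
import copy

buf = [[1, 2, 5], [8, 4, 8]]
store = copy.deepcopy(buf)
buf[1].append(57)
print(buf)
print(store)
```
[[1, 2, 5], [8, 4, 8, 57]]
[[1, 2, 5], [8, 4, 8]]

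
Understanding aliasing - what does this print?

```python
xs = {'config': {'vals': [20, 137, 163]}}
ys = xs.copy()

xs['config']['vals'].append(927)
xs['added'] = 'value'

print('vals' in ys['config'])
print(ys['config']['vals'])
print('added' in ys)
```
True
[20, 137, 163, 927]
False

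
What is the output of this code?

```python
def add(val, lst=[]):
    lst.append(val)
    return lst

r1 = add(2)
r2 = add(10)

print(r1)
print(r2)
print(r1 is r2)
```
[2, 10]
[2, 10]
True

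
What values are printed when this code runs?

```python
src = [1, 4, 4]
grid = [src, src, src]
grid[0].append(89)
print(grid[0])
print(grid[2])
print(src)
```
[1, 4, 4, 89]
[1, 4, 4, 89]
[1, 4, 4, 89]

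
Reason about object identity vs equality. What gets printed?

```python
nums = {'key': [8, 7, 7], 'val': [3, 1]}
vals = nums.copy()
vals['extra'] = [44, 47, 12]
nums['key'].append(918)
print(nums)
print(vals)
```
{'key': [8, 7, 7, 918], 'val': [3, 1]}
{'key': [8, 7, 7, 918], 'val': [3, 1], 'extra': [44, 47, 12]}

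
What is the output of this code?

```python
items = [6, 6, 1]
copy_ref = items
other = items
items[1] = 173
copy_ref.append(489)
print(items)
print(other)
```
[6, 173, 1, 489]
[6, 173, 1, 489]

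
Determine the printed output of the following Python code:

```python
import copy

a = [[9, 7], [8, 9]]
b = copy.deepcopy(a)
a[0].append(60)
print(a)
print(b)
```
[[9, 7, 60], [8, 9]]
[[9, 7], [8, 9]]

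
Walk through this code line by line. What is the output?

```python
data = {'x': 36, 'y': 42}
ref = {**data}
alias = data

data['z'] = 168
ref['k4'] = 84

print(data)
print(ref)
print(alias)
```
{'x': 36, 'y': 42, 'z': 168}
{'x': 36, 'y': 42, 'k4': 84}
{'x': 36, 'y': 42, 'z': 168}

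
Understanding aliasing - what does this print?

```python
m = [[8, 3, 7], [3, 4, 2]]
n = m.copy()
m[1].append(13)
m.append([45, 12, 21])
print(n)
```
[[8, 3, 7], [3, 4, 2, 13]]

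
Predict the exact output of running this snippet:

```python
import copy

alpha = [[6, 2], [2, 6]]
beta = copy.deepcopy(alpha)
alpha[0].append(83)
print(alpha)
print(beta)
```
[[6, 2, 83], [2, 6]]
[[6, 2], [2, 6]]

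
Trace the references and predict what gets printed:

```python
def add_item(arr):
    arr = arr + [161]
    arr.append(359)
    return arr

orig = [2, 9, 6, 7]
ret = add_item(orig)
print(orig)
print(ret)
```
[2, 9, 6, 7]
[2, 9, 6, 7, 161, 359]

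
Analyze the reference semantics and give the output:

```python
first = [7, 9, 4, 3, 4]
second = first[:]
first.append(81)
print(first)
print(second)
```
[7, 9, 4, 3, 4, 81]
[7, 9, 4, 3, 4]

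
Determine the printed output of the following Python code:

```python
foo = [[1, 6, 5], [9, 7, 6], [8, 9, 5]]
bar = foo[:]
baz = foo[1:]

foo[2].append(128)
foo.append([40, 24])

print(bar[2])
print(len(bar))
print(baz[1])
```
[8, 9, 5, 128]
3
[8, 9, 5, 128]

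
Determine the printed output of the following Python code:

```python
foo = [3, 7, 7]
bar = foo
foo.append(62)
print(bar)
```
[3, 7, 7, 62]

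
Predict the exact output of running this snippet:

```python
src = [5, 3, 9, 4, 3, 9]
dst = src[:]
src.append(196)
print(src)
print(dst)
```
[5, 3, 9, 4, 3, 9, 196]
[5, 3, 9, 4, 3, 9]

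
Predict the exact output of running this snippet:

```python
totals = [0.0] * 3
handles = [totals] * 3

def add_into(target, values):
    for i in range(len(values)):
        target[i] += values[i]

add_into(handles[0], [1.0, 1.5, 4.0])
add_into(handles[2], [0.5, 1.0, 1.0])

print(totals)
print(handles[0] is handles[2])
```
[1.5, 2.5, 5.0]
True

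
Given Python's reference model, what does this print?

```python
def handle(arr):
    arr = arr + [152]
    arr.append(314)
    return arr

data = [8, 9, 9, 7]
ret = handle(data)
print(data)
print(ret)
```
[8, 9, 9, 7]
[8, 9, 9, 7, 152, 314]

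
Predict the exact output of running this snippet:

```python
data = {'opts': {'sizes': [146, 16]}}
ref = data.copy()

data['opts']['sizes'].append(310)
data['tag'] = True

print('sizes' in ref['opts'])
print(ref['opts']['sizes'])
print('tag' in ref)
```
True
[146, 16, 310]
False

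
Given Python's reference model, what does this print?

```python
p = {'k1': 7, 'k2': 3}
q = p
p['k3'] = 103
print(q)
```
{'k1': 7, 'k2': 3, 'k3': 103}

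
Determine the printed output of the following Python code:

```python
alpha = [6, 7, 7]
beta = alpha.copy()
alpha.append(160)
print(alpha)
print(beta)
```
[6, 7, 7, 160]
[6, 7, 7]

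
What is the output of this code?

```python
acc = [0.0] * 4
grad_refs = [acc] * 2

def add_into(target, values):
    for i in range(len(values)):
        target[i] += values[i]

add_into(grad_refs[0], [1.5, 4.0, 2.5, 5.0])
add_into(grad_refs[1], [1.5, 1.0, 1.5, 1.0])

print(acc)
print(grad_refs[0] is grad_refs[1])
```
[3.0, 5.0, 4.0, 6.0]
True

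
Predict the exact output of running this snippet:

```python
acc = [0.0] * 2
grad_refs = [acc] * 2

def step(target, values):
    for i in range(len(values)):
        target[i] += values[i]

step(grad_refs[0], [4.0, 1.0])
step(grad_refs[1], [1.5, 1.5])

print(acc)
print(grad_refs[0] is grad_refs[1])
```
[5.5, 2.5]
True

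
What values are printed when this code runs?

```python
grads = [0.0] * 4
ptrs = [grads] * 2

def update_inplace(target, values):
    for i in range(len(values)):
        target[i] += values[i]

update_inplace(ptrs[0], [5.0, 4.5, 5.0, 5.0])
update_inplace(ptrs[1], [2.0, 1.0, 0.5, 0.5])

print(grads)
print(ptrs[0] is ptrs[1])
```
[7.0, 5.5, 5.5, 5.5]
True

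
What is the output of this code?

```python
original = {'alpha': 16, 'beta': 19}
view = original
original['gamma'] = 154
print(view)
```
{'alpha': 16, 'beta': 19, 'gamma': 154}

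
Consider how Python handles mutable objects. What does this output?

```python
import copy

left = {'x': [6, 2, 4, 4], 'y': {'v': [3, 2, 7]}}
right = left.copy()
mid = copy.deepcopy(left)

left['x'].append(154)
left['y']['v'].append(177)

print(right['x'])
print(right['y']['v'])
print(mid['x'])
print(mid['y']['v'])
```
[6, 2, 4, 4, 154]
[3, 2, 7, 177]
[6, 2, 4, 4]
[3, 2, 7]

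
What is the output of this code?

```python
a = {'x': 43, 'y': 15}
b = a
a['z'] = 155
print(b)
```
{'x': 43, 'y': 15, 'z': 155}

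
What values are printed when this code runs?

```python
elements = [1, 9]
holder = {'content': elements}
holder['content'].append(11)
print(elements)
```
[1, 9, 11]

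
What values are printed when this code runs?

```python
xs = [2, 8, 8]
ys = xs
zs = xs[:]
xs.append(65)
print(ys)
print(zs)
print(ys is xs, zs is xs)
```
[2, 8, 8, 65]
[2, 8, 8]
True False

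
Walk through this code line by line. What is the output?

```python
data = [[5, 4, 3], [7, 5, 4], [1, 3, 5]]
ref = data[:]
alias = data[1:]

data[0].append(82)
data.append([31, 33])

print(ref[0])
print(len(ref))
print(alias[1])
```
[5, 4, 3, 82]
3
[1, 3, 5]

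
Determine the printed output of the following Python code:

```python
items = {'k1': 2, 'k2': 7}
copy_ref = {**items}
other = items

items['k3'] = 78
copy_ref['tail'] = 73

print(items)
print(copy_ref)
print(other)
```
{'k1': 2, 'k2': 7, 'k3': 78}
{'k1': 2, 'k2': 7, 'tail': 73}
{'k1': 2, 'k2': 7, 'k3': 78}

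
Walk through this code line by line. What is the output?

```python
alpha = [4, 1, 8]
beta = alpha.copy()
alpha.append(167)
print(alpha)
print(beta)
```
[4, 1, 8, 167]
[4, 1, 8]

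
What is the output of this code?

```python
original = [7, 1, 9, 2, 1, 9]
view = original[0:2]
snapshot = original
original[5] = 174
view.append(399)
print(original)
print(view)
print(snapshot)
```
[7, 1, 9, 2, 1, 174]
[7, 1, 399]
[7, 1, 9, 2, 1, 174]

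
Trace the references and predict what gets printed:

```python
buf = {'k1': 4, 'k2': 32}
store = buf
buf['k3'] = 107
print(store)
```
{'k1': 4, 'k2': 32, 'k3': 107}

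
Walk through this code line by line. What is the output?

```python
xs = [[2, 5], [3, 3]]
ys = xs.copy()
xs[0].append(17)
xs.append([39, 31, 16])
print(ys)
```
[[2, 5, 17], [3, 3]]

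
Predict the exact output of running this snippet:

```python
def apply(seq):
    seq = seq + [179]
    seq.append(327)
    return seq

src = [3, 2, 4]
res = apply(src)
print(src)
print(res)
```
[3, 2, 4]
[3, 2, 4, 179, 327]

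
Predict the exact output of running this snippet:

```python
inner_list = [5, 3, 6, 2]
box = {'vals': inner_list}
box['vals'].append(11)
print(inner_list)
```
[5, 3, 6, 2, 11]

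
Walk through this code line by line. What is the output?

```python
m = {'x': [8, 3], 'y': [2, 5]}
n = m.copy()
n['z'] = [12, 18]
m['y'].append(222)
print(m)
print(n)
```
{'x': [8, 3], 'y': [2, 5, 222]}
{'x': [8, 3], 'y': [2, 5, 222], 'z': [12, 18]}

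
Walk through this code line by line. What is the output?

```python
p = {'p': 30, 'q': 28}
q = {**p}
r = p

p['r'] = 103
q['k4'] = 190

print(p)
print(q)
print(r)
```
{'p': 30, 'q': 28, 'r': 103}
{'p': 30, 'q': 28, 'k4': 190}
{'p': 30, 'q': 28, 'r': 103}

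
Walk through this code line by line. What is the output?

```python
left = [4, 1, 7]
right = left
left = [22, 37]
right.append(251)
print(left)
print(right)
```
[22, 37]
[4, 1, 7, 251]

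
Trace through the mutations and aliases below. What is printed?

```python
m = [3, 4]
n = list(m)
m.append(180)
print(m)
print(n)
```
[3, 4, 180]
[3, 4]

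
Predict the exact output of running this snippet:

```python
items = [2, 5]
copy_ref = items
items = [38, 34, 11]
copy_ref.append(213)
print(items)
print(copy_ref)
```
[38, 34, 11]
[2, 5, 213]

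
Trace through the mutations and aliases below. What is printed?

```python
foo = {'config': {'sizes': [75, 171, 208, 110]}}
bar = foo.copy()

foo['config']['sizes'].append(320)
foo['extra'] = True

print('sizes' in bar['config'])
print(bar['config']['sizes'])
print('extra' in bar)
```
True
[75, 171, 208, 110, 320]
False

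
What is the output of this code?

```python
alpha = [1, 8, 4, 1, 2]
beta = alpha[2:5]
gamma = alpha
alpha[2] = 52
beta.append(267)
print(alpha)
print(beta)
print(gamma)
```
[1, 8, 52, 1, 2]
[4, 1, 2, 267]
[1, 8, 52, 1, 2]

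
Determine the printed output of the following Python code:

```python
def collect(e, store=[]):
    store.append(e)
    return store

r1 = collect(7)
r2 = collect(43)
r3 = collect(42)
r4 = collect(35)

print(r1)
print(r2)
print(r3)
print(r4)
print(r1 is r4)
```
[7, 43, 42, 35]
[7, 43, 42, 35]
[7, 43, 42, 35]
[7, 43, 42, 35]
True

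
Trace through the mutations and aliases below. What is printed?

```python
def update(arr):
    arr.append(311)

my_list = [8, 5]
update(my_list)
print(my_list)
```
[8, 5, 311]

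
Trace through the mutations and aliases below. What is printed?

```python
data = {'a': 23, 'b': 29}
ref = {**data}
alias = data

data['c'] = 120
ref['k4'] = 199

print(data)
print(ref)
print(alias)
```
{'a': 23, 'b': 29, 'c': 120}
{'a': 23, 'b': 29, 'k4': 199}
{'a': 23, 'b': 29, 'c': 120}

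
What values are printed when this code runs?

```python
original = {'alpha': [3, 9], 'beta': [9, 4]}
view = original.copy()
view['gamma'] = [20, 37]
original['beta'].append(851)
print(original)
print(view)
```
{'alpha': [3, 9], 'beta': [9, 4, 851]}
{'alpha': [3, 9], 'beta': [9, 4, 851], 'gamma': [20, 37]}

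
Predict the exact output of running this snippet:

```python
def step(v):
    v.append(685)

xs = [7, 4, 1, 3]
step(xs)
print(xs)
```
[7, 4, 1, 3, 685]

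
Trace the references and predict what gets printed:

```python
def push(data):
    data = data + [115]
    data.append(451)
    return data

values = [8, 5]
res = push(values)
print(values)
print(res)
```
[8, 5]
[8, 5, 115, 451]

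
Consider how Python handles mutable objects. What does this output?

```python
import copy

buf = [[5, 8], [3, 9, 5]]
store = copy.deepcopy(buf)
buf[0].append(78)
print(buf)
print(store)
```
[[5, 8, 78], [3, 9, 5]]
[[5, 8], [3, 9, 5]]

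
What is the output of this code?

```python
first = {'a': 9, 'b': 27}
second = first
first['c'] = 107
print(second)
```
{'a': 9, 'b': 27, 'c': 107}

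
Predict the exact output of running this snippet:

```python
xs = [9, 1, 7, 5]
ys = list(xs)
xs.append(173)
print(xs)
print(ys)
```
[9, 1, 7, 5, 173]
[9, 1, 7, 5]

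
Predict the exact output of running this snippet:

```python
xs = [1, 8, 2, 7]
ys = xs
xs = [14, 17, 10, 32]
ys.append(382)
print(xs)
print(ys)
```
[14, 17, 10, 32]
[1, 8, 2, 7, 382]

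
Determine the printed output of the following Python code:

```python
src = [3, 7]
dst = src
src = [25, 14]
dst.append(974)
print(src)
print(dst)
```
[25, 14]
[3, 7, 974]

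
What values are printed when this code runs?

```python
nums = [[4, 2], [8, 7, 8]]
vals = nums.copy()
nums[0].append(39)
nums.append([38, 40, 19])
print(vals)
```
[[4, 2, 39], [8, 7, 8]]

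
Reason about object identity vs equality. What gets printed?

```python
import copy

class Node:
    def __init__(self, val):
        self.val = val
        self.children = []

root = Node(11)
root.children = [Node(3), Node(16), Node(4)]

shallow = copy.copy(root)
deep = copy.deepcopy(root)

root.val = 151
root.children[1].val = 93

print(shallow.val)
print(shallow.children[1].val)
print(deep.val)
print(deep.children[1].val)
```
11
93
11
16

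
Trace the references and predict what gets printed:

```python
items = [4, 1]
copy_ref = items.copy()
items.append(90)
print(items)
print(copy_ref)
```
[4, 1, 90]
[4, 1]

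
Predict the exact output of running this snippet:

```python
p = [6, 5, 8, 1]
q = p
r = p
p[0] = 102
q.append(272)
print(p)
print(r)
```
[102, 5, 8, 1, 272]
[102, 5, 8, 1, 272]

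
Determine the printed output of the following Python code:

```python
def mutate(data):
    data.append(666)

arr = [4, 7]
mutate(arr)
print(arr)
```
[4, 7, 666]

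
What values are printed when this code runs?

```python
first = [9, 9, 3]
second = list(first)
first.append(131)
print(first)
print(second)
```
[9, 9, 3, 131]
[9, 9, 3]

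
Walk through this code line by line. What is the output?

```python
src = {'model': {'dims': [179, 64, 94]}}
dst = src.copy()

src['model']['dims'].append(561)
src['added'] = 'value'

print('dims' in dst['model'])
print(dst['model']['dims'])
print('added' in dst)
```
True
[179, 64, 94, 561]
False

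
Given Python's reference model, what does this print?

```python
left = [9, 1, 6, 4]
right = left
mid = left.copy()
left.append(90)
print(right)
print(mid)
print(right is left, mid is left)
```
[9, 1, 6, 4, 90]
[9, 1, 6, 4]
True False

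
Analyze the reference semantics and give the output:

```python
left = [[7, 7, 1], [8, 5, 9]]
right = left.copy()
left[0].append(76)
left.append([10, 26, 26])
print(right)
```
[[7, 7, 1, 76], [8, 5, 9]]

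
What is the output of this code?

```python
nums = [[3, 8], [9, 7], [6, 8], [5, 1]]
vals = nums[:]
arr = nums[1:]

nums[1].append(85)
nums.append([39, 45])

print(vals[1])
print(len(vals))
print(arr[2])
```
[9, 7, 85]
4
[5, 1]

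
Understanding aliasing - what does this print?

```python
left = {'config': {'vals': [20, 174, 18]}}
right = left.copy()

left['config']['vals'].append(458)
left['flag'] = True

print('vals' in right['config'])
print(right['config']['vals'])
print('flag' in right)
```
True
[20, 174, 18, 458]
False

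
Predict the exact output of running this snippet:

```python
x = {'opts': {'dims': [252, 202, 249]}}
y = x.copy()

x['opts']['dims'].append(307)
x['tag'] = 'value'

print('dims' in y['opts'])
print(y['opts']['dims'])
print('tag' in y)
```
True
[252, 202, 249, 307]
False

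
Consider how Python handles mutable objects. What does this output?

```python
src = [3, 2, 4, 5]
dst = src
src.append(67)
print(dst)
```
[3, 2, 4, 5, 67]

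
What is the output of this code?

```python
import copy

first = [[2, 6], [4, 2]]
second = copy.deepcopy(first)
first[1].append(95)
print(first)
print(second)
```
[[2, 6], [4, 2, 95]]
[[2, 6], [4, 2]]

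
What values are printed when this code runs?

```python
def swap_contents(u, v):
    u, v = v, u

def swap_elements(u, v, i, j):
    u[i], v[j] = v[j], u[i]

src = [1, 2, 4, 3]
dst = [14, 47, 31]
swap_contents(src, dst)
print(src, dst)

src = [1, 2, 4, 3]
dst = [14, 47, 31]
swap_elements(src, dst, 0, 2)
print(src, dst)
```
[1, 2, 4, 3] [14, 47, 31]
[31, 2, 4, 3] [14, 47, 1]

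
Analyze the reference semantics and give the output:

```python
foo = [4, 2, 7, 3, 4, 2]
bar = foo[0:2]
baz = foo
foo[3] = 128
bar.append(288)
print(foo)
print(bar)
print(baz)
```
[4, 2, 7, 128, 4, 2]
[4, 2, 288]
[4, 2, 7, 128, 4, 2]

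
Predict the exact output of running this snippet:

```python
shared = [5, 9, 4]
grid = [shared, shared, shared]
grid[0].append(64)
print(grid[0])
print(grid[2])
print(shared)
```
[5, 9, 4, 64]
[5, 9, 4, 64]
[5, 9, 4, 64]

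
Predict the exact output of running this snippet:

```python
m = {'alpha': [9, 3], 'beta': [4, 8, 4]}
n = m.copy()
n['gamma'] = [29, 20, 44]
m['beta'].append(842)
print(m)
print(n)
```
{'alpha': [9, 3], 'beta': [4, 8, 4, 842]}
{'alpha': [9, 3], 'beta': [4, 8, 4, 842], 'gamma': [29, 20, 44]}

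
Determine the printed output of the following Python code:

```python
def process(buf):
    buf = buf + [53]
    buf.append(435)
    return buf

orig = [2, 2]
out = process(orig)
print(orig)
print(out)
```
[2, 2]
[2, 2, 53, 435]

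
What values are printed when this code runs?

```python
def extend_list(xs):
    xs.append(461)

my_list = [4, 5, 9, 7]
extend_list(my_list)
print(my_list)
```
[4, 5, 9, 7, 461]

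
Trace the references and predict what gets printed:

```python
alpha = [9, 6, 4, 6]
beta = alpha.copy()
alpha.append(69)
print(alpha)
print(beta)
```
[9, 6, 4, 6, 69]
[9, 6, 4, 6]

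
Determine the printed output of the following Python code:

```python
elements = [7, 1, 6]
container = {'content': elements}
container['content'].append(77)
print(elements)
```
[7, 1, 6, 77]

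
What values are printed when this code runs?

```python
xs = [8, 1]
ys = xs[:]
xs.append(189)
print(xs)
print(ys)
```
[8, 1, 189]
[8, 1]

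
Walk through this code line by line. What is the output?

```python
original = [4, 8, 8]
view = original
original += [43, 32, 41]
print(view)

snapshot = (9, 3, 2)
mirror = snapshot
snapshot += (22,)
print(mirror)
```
[4, 8, 8, 43, 32, 41]
(9, 3, 2)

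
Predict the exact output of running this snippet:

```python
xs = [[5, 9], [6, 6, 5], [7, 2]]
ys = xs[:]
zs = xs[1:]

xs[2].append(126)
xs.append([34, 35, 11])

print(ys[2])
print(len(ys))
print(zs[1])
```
[7, 2, 126]
3
[7, 2, 126]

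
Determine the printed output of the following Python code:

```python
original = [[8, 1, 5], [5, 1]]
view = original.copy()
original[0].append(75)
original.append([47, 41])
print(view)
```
[[8, 1, 5, 75], [5, 1]]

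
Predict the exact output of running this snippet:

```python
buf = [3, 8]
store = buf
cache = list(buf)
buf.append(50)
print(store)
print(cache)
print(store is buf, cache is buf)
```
[3, 8, 50]
[3, 8]
True False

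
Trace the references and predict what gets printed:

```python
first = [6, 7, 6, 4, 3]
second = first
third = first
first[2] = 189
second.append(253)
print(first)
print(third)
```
[6, 7, 189, 4, 3, 253]
[6, 7, 189, 4, 3, 253]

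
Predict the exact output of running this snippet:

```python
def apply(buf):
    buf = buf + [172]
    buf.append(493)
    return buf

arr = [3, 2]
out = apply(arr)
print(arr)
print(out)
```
[3, 2]
[3, 2, 172, 493]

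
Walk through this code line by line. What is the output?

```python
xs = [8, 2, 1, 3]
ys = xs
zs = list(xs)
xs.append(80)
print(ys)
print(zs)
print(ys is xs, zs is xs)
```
[8, 2, 1, 3, 80]
[8, 2, 1, 3]
True False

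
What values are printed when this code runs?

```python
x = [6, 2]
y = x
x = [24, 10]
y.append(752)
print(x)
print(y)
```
[24, 10]
[6, 2, 752]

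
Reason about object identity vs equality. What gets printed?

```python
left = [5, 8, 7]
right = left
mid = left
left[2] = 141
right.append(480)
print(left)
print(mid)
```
[5, 8, 141, 480]
[5, 8, 141, 480]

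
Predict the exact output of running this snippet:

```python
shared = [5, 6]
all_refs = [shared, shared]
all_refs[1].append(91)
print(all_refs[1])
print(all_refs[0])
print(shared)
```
[5, 6, 91]
[5, 6, 91]
[5, 6, 91]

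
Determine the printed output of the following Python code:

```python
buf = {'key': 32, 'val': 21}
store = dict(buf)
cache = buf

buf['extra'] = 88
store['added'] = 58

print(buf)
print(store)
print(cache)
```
{'key': 32, 'val': 21, 'extra': 88}
{'key': 32, 'val': 21, 'added': 58}
{'key': 32, 'val': 21, 'extra': 88}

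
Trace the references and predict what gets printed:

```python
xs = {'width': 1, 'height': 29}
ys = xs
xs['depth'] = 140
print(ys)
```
{'width': 1, 'height': 29, 'depth': 140}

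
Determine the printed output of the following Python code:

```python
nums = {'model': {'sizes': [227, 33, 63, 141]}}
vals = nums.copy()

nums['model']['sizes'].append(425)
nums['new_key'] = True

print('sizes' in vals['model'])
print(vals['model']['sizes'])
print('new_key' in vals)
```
True
[227, 33, 63, 141, 425]
False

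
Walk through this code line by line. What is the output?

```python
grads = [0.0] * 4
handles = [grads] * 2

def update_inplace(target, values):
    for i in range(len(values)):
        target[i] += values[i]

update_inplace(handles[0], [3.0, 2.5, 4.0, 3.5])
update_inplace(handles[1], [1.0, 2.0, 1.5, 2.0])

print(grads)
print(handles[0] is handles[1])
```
[4.0, 4.5, 5.5, 5.5]
True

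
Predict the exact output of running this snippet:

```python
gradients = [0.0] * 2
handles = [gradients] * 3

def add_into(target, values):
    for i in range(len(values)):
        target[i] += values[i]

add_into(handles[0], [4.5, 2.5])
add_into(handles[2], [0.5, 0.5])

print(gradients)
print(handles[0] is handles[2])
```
[5.0, 3.0]
True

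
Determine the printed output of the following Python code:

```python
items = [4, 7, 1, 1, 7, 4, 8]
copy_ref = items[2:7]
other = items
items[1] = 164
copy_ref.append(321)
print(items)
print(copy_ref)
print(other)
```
[4, 164, 1, 1, 7, 4, 8]
[1, 1, 7, 4, 8, 321]
[4, 164, 1, 1, 7, 4, 8]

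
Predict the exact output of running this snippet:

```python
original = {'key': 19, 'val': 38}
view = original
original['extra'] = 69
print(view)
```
{'key': 19, 'val': 38, 'extra': 69}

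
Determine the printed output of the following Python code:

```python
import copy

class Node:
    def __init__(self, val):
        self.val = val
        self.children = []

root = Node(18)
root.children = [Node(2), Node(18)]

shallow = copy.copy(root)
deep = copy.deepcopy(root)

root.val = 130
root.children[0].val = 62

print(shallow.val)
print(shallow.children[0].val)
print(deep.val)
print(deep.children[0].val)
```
18
62
18
2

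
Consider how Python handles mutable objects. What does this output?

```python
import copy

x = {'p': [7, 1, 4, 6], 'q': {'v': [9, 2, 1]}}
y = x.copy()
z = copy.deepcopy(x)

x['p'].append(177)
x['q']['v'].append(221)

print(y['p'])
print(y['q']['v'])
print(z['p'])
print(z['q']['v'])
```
[7, 1, 4, 6, 177]
[9, 2, 1, 221]
[7, 1, 4, 6]
[9, 2, 1]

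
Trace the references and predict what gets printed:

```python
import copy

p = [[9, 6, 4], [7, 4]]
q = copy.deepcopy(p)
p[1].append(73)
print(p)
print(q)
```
[[9, 6, 4], [7, 4, 73]]
[[9, 6, 4], [7, 4]]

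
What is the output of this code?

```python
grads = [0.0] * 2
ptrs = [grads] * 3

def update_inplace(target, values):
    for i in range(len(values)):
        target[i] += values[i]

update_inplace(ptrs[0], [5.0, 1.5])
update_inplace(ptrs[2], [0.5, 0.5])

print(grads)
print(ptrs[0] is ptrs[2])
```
[5.5, 2.0]
True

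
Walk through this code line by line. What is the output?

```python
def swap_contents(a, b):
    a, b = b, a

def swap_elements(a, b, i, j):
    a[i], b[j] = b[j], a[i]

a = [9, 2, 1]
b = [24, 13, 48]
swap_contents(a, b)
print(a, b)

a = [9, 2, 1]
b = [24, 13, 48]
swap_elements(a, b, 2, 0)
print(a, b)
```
[9, 2, 1] [24, 13, 48]
[9, 2, 24] [1, 13, 48]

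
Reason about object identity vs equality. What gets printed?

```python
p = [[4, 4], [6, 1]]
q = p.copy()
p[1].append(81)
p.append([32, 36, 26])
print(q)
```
[[4, 4], [6, 1, 81]]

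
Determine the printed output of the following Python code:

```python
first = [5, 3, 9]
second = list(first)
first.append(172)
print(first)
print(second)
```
[5, 3, 9, 172]
[5, 3, 9]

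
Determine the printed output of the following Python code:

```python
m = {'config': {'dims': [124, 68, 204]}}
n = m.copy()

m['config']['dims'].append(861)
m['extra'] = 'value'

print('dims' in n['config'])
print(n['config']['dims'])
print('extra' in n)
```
True
[124, 68, 204, 861]
False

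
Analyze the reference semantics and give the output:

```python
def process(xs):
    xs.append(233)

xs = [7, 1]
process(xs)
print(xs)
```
[7, 1, 233]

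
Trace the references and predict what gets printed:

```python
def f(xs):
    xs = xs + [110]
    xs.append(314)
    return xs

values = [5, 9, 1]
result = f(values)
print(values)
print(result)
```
[5, 9, 1]
[5, 9, 1, 110, 314]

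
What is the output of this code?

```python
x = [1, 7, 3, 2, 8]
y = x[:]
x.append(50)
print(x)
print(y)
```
[1, 7, 3, 2, 8, 50]
[1, 7, 3, 2, 8]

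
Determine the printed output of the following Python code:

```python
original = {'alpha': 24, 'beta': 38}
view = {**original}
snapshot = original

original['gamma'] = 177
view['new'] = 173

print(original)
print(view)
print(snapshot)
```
{'alpha': 24, 'beta': 38, 'gamma': 177}
{'alpha': 24, 'beta': 38, 'new': 173}
{'alpha': 24, 'beta': 38, 'gamma': 177}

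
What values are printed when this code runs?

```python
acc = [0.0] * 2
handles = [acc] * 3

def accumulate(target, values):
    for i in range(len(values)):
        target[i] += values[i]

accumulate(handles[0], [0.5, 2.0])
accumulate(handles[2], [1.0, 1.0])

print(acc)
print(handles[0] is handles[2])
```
[1.5, 3.0]
True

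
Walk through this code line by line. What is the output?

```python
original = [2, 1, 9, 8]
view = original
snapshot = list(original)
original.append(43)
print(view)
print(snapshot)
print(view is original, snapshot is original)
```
[2, 1, 9, 8, 43]
[2, 1, 9, 8]
True False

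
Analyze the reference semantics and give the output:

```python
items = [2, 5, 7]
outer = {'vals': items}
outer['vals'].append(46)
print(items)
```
[2, 5, 7, 46]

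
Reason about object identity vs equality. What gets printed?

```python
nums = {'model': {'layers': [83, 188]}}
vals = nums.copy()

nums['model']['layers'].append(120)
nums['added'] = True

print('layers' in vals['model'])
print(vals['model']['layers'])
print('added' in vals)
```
True
[83, 188, 120]
False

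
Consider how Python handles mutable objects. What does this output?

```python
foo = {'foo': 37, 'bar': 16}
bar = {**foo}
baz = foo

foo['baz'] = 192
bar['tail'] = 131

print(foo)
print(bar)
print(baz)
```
{'foo': 37, 'bar': 16, 'baz': 192}
{'foo': 37, 'bar': 16, 'tail': 131}
{'foo': 37, 'bar': 16, 'baz': 192}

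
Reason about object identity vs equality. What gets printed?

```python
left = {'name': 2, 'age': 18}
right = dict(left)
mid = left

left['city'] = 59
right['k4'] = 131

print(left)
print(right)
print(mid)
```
{'name': 2, 'age': 18, 'city': 59}
{'name': 2, 'age': 18, 'k4': 131}
{'name': 2, 'age': 18, 'city': 59}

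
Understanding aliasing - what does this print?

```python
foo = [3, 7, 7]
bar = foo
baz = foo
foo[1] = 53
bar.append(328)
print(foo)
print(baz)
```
[3, 53, 7, 328]
[3, 53, 7, 328]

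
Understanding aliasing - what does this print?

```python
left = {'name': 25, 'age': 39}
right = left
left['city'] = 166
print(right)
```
{'name': 25, 'age': 39, 'city': 166}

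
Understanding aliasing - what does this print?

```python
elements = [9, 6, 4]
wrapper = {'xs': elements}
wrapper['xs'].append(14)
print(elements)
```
[9, 6, 4, 14]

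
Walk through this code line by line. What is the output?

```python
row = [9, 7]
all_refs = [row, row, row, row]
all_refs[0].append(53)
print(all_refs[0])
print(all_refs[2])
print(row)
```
[9, 7, 53]
[9, 7, 53]
[9, 7, 53]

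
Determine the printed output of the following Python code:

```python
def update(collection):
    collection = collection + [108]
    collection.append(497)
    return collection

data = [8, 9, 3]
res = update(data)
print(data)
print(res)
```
[8, 9, 3]
[8, 9, 3, 108, 497]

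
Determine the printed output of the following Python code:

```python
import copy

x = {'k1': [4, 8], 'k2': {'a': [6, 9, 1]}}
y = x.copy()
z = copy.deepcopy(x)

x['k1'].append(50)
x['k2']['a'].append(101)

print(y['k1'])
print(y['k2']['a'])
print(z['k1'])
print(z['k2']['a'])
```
[4, 8, 50]
[6, 9, 1, 101]
[4, 8]
[6, 9, 1]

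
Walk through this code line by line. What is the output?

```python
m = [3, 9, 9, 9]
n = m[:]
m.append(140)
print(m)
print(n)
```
[3, 9, 9, 9, 140]
[3, 9, 9, 9]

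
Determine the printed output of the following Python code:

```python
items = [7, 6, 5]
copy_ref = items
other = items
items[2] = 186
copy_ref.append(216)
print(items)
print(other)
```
[7, 6, 186, 216]
[7, 6, 186, 216]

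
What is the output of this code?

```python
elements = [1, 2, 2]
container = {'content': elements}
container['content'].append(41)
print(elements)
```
[1, 2, 2, 41]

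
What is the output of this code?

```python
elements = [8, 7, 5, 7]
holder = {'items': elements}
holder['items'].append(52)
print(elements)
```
[8, 7, 5, 7, 52]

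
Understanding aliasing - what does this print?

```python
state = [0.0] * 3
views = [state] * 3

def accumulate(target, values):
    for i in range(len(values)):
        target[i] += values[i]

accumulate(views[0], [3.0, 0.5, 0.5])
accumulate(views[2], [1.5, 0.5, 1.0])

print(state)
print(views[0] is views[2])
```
[4.5, 1.0, 1.5]
True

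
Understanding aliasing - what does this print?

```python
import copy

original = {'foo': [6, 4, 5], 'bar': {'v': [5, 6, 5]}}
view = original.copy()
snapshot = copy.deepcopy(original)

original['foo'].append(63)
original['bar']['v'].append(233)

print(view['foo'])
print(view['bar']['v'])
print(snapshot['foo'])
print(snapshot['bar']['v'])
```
[6, 4, 5, 63]
[5, 6, 5, 233]
[6, 4, 5]
[5, 6, 5]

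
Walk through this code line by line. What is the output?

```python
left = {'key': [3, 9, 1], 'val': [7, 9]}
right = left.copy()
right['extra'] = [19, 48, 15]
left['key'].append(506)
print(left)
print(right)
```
{'key': [3, 9, 1, 506], 'val': [7, 9]}
{'key': [3, 9, 1, 506], 'val': [7, 9], 'extra': [19, 48, 15]}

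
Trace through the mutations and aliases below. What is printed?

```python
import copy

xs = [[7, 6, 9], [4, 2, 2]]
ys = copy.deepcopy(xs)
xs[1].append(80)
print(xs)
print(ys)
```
[[7, 6, 9], [4, 2, 2, 80]]
[[7, 6, 9], [4, 2, 2]]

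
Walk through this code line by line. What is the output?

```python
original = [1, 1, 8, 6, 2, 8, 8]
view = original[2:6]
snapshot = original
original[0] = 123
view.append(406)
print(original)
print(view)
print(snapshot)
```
[123, 1, 8, 6, 2, 8, 8]
[8, 6, 2, 8, 406]
[123, 1, 8, 6, 2, 8, 8]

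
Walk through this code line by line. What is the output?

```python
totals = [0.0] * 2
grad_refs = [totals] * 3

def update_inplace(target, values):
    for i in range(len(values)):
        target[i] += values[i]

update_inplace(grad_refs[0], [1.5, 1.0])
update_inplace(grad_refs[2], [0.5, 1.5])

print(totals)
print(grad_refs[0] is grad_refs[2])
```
[2.0, 2.5]
True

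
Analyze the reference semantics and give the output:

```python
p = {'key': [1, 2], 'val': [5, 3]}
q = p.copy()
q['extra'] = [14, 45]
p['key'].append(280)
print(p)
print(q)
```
{'key': [1, 2, 280], 'val': [5, 3]}
{'key': [1, 2, 280], 'val': [5, 3], 'extra': [14, 45]}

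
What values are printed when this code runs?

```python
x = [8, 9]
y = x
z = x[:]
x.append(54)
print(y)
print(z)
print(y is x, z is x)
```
[8, 9, 54]
[8, 9]
True False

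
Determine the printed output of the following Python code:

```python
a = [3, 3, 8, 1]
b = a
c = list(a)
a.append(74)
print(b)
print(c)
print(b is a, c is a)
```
[3, 3, 8, 1, 74]
[3, 3, 8, 1]
True False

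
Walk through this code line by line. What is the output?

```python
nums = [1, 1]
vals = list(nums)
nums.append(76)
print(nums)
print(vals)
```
[1, 1, 76]
[1, 1]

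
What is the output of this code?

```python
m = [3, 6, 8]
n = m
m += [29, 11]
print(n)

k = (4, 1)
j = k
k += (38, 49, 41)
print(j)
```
[3, 6, 8, 29, 11]
(4, 1)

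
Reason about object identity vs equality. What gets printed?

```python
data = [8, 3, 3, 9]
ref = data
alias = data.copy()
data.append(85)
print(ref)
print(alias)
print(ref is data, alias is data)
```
[8, 3, 3, 9, 85]
[8, 3, 3, 9]
True False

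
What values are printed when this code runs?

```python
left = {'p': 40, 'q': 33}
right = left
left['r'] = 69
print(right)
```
{'p': 40, 'q': 33, 'r': 69}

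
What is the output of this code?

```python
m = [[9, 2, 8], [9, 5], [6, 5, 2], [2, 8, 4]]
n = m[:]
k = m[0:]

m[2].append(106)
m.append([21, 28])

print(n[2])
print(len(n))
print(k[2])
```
[6, 5, 2, 106]
4
[6, 5, 2, 106]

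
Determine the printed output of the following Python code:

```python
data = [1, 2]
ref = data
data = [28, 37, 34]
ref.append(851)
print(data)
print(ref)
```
[28, 37, 34]
[1, 2, 851]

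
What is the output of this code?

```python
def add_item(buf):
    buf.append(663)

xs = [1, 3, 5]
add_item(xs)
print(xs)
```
[1, 3, 5, 663]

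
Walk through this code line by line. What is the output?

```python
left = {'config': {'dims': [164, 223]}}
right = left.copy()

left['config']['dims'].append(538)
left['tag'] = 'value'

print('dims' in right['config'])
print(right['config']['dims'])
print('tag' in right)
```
True
[164, 223, 538]
False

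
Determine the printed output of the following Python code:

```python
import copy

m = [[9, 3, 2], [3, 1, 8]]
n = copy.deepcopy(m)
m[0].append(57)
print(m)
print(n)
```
[[9, 3, 2, 57], [3, 1, 8]]
[[9, 3, 2], [3, 1, 8]]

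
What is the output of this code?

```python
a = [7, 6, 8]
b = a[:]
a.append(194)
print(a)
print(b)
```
[7, 6, 8, 194]
[7, 6, 8]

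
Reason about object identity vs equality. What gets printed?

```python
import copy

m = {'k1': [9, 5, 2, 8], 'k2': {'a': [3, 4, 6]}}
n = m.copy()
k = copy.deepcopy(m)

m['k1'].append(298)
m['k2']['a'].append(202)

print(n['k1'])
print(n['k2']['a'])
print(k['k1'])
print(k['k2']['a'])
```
[9, 5, 2, 8, 298]
[3, 4, 6, 202]
[9, 5, 2, 8]
[3, 4, 6]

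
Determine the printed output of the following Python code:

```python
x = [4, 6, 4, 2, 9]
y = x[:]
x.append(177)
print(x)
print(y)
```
[4, 6, 4, 2, 9, 177]
[4, 6, 4, 2, 9]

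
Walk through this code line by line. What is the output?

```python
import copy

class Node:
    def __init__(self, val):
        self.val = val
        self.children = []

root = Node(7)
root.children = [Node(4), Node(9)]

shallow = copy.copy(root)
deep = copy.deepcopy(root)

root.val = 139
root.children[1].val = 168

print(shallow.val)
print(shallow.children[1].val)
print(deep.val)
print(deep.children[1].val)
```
7
168
7
9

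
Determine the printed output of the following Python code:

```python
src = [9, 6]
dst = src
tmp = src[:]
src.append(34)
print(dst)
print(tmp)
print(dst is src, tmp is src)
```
[9, 6, 34]
[9, 6]
True False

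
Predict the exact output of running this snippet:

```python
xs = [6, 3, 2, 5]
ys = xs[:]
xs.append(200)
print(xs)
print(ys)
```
[6, 3, 2, 5, 200]
[6, 3, 2, 5]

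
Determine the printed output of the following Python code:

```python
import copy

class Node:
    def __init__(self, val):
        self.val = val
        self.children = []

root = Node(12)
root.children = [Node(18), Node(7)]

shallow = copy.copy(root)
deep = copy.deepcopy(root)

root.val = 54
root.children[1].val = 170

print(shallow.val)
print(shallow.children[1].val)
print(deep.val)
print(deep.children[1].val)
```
12
170
12
7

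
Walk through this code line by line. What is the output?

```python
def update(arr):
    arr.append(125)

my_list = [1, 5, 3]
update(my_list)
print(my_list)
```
[1, 5, 3, 125]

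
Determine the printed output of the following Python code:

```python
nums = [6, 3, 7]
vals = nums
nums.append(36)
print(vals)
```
[6, 3, 7, 36]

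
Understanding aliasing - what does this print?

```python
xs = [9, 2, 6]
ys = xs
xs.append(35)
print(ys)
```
[9, 2, 6, 35]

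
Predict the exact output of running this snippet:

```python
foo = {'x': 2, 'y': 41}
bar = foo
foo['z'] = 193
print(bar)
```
{'x': 2, 'y': 41, 'z': 193}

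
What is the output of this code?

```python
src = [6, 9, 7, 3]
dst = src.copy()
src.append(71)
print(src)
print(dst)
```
[6, 9, 7, 3, 71]
[6, 9, 7, 3]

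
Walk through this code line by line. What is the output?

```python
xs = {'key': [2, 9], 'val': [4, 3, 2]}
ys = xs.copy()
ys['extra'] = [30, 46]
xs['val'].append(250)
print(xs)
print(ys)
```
{'key': [2, 9], 'val': [4, 3, 2, 250]}
{'key': [2, 9], 'val': [4, 3, 2, 250], 'extra': [30, 46]}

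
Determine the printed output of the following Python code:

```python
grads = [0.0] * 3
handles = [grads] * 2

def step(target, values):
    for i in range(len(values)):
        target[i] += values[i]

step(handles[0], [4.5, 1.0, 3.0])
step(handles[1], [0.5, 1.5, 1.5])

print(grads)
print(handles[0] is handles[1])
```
[5.0, 2.5, 4.5]
True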